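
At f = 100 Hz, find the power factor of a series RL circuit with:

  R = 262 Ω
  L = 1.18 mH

Step 1 — Angular frequency: ω = 2π·f = 2π·100 = 628.3 rad/s.
Step 2 — Component impedances:
  R: Z = R = 262 Ω
  L: Z = jωL = j·628.3·0.00118 = 0 + j0.7414 Ω
Step 3 — Series combination: Z_total = R + L = 262 + j0.7414 Ω = 262∠0.2° Ω.
Step 4 — Power factor: PF = cos(φ) = Re(Z)/|Z| = 262/262 = 1.
Step 5 — Type: Im(Z) = 0.7414 ⇒ lagging (phase φ = 0.2°).

PF = 1 (lagging, φ = 0.2°)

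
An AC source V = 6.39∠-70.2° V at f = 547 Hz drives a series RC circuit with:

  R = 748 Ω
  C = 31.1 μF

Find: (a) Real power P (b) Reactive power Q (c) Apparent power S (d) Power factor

Step 1 — Angular frequency: ω = 2π·f = 2π·547 = 3437 rad/s.
Step 2 — Component impedances:
  R: Z = R = 748 Ω
  C: Z = 1/(jωC) = -j/(ω·C) = 0 - j9.356 Ω
Step 3 — Series combination: Z_total = R + C = 748 - j9.356 Ω = 748.1∠-0.7° Ω.
Step 4 — Source phasor: V = 6.39∠-70.2° V = 2.165 - j6.012 V.
Step 5 — Current: I = V / Z = 0.002994 - j0.008 A = 0.008542∠-69.5° A.
Step 6 — Complex power: S = V·I* = 0.05458 - j0.0006827 VA.
Step 7 — Real power: P = Re(S) = 0.05458 W.
Step 8 — Reactive power: Q = Im(S) = -0.0006827 VAR.
Step 9 — Apparent power: |S| = 0.05458 VA.
Step 10 — Power factor: PF = P/|S| = 0.9999 (leading).

(a) P = 0.05458 W  (b) Q = -0.0006827 VAR  (c) S = 0.05458 VA  (d) PF = 0.9999 (leading)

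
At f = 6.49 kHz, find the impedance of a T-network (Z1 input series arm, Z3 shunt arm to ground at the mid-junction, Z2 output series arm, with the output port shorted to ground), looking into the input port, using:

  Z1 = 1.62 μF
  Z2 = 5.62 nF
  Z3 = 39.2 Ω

Step 1 — Angular frequency: ω = 2π·f = 2π·6490 = 4.078e+04 rad/s.
Step 2 — Component impedances:
  Z1: Z = 1/(jωC) = -j/(ω·C) = 0 - j15.14 Ω
  Z2: Z = 1/(jωC) = -j/(ω·C) = 0 - j4364 Ω
  Z3: Z = R = 39.2 Ω
Step 3 — With the output port shorted to ground, the output series arm Z2 runs from the junction to ground; the shunt arm Z3 also runs from the junction to ground. They appear in parallel: Z3 || Z2 = 39.2 - j0.3521 Ω.
Step 4 — Series with input arm Z1: Z_in = Z1 + (Z3 || Z2) = 39.2 - j15.49 Ω = 42.15∠-21.6° Ω.

Z = 39.2 - j15.49 Ω = 42.15∠-21.6° Ω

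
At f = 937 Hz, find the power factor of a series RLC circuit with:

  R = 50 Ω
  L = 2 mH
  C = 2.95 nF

Step 1 — Angular frequency: ω = 2π·f = 2π·937 = 5887 rad/s.
Step 2 — Component impedances:
  R: Z = R = 50 Ω
  L: Z = jωL = j·5887·0.002 = 0 + j11.77 Ω
  C: Z = 1/(jωC) = -j/(ω·C) = 0 - j5.758e+04 Ω
Step 3 — Series combination: Z_total = R + L + C = 50 - j5.757e+04 Ω = 5.757e+04∠-90.0° Ω.
Step 4 — Power factor: PF = cos(φ) = Re(Z)/|Z| = 50/57567 = 0.0008686.
Step 5 — Type: Im(Z) = -5.757e+04 ⇒ leading (phase φ = -90.0°).

PF = 0.0008686 (leading, φ = -90.0°)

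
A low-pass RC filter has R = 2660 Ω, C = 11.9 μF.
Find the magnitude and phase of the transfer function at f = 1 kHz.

Step 1 — Angular frequency: ω = 2π·1000 = 6283 rad/s.
Step 2 — Transfer function: H(jω) = 1/(1 + jωRC).
Step 3 — Denominator: 1 + jωRC = 1 + j·6283·2660·1.19e-05 = 1 + j198.9.
Step 4 — H = 2.528e-05 - j0.005028.
Step 5 — Magnitude: |H| = 0.005028 (-46.0 dB); phase: φ = -89.7°.

|H| = 0.005028 (-46.0 dB), φ = -89.7°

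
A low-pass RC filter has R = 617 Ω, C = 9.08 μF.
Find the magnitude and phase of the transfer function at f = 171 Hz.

Step 1 — Angular frequency: ω = 2π·171 = 1074 rad/s.
Step 2 — Transfer function: H(jω) = 1/(1 + jωRC).
Step 3 — Denominator: 1 + jωRC = 1 + j·1074·617·9.08e-06 = 1 + j6.019.
Step 4 — H = 0.02686 - j0.1617.
Step 5 — Magnitude: |H| = 0.1639 (-15.7 dB); phase: φ = -80.6°.

|H| = 0.1639 (-15.7 dB), φ = -80.6°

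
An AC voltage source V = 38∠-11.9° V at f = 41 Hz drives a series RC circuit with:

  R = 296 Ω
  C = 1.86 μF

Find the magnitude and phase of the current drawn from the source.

Step 1 — Angular frequency: ω = 2π·f = 2π·41 = 257.6 rad/s.
Step 2 — Component impedances:
  R: Z = R = 296 Ω
  C: Z = 1/(jωC) = -j/(ω·C) = 0 - j2087 Ω
Step 3 — Series combination: Z_total = R + C = 296 - j2087 Ω = 2108∠-81.9° Ω.
Step 4 — Source phasor: V = 38∠-11.9° V = 37.18 - j7.836 V.
Step 5 — Ohm's law: I = V / Z_total = (37.18 - j7.836) / (296 - j2087) = 0.006158 + j0.01694 A.
Step 6 — Convert to polar: |I| = 0.01803 A, ∠I = 70.0°.

I = 0.01803∠70.0° A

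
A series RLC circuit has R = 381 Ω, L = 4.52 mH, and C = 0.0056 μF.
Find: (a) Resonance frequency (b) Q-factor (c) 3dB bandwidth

Step 1 — Resonance: ω₀ = 1/√(LC) = 1/√(0.00452·5.6e-09) = 1.988e+05 rad/s.
Step 2 — f₀ = ω₀/(2π) = 3.163e+04 Hz.
Step 3 — Series Q: Q = ω₀L/R = 1.988e+05·0.00452/381 = 2.358.
Step 4 — Bandwidth: Δω = ω₀/Q = 8.429e+04 rad/s; BW = Δω/(2π) = 1.342e+04 Hz.

(a) f₀ = 3.163e+04 Hz  (b) Q = 2.358  (c) BW = 1.342e+04 Hz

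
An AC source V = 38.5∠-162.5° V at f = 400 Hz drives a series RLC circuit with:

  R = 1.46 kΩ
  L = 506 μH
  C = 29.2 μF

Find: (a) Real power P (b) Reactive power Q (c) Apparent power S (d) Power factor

Step 1 — Angular frequency: ω = 2π·f = 2π·400 = 2513 rad/s.
Step 2 — Component impedances:
  R: Z = R = 1460 Ω
  L: Z = jωL = j·2513·0.000506 = 0 + j1.272 Ω
  C: Z = 1/(jωC) = -j/(ω·C) = 0 - j13.63 Ω
Step 3 — Series combination: Z_total = R + L + C = 1460 - j12.35 Ω = 1460∠-0.5° Ω.
Step 4 — Source phasor: V = 38.5∠-162.5° V = -36.72 - j11.58 V.
Step 5 — Current: I = V / Z = -0.02508 - j0.008142 A = 0.02637∠-162.0° A.
Step 6 — Complex power: S = V·I* = 1.015 - j0.00859 VA.
Step 7 — Real power: P = Re(S) = 1.015 W.
Step 8 — Reactive power: Q = Im(S) = -0.00859 VAR.
Step 9 — Apparent power: |S| = 1.015 VA.
Step 10 — Power factor: PF = P/|S| = 1 (leading).

(a) P = 1.015 W  (b) Q = -0.00859 VAR  (c) S = 1.015 VA  (d) PF = 1 (leading)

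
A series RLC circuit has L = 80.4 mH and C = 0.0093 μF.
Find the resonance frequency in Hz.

Step 1 — Resonance condition Im(Z)=0 gives ω₀ = 1/√(LC).
Step 2 — ω₀ = 1/√(0.0804·9.3e-09) = 3.657e+04 rad/s.
Step 3 — f₀ = ω₀/(2π) = 5820 Hz.

f₀ = 5820 Hz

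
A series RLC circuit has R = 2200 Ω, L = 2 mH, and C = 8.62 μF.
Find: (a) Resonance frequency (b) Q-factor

Step 1 — Resonance condition Im(Z)=0 gives ω₀ = 1/√(LC).
Step 2 — ω₀ = 1/√(0.002·8.62e-06) = 7616 rad/s.
Step 3 — f₀ = ω₀/(2π) = 1212 Hz.
Step 4 — Series Q: Q = ω₀L/R = 7616·0.002/2200 = 0.006924.

(a) f₀ = 1212 Hz  (b) Q = 0.006924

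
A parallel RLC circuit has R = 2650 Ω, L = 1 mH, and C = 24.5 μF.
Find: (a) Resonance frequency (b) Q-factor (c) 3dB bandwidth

Step 1 — Resonance: ω₀ = 1/√(LC) = 1/√(0.001·2.45e-05) = 6389 rad/s.
Step 2 — f₀ = ω₀/(2π) = 1017 Hz.
Step 3 — Parallel Q: Q = R/(ω₀L) = 2650/(6389·0.001) = 414.8.
Step 4 — Bandwidth: Δω = ω₀/Q = 15.4 rad/s; BW = Δω/(2π) = 2.451 Hz.

(a) f₀ = 1017 Hz  (b) Q = 414.8  (c) BW = 2.451 Hz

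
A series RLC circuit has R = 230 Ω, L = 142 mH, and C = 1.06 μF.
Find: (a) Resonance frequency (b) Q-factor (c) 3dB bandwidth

Step 1 — Resonance: ω₀ = 1/√(LC) = 1/√(0.142·1.06e-06) = 2578 rad/s.
Step 2 — f₀ = ω₀/(2π) = 410.2 Hz.
Step 3 — Series Q: Q = ω₀L/R = 2578·0.142/230 = 1.591.
Step 4 — Bandwidth: Δω = ω₀/Q = 1620 rad/s; BW = Δω/(2π) = 257.8 Hz.

(a) f₀ = 410.2 Hz  (b) Q = 1.591  (c) BW = 257.8 Hz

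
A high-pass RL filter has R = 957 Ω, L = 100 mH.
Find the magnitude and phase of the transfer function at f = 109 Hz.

Step 1 — Angular frequency: ω = 2π·109 = 684.9 rad/s.
Step 2 — Transfer function: H(jω) = jωL/(R + jωL).
Step 3 — Numerator jωL = j·68.49; denominator R + jωL = 957 + j68.49.
Step 4 — H = 0.005095 + j0.0712.
Step 5 — Magnitude: |H| = 0.07138 (-22.9 dB); phase: φ = 85.9°.

|H| = 0.07138 (-22.9 dB), φ = 85.9°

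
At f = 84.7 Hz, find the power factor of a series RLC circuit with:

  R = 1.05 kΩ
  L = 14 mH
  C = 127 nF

Step 1 — Angular frequency: ω = 2π·f = 2π·84.7 = 532.2 rad/s.
Step 2 — Component impedances:
  R: Z = R = 1050 Ω
  L: Z = jωL = j·532.2·0.014 = 0 + j7.451 Ω
  C: Z = 1/(jωC) = -j/(ω·C) = 0 - j1.48e+04 Ω
Step 3 — Series combination: Z_total = R + L + C = 1050 - j1.479e+04 Ω = 1.483e+04∠-85.9° Ω.
Step 4 — Power factor: PF = cos(φ) = Re(Z)/|Z| = 1050/14825.4 = 0.07082.
Step 5 — Type: Im(Z) = -1.479e+04 ⇒ leading (phase φ = -85.9°).

PF = 0.07082 (leading, φ = -85.9°)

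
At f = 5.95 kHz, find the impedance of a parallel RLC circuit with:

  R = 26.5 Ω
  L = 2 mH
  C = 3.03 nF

Step 1 — Angular frequency: ω = 2π·f = 2π·5950 = 3.738e+04 rad/s.
Step 2 — Component impedances:
  R: Z = R = 26.5 Ω
  L: Z = jωL = j·3.738e+04·0.002 = 0 + j74.77 Ω
  C: Z = 1/(jωC) = -j/(ω·C) = 0 - j8828 Ω
Step 3 — Parallel combination: 1/Z_total = 1/R + 1/L + 1/C; Z_total = 23.59 + j8.289 Ω = 25∠19.4° Ω.

Z = 23.59 + j8.289 Ω = 25∠19.4° Ω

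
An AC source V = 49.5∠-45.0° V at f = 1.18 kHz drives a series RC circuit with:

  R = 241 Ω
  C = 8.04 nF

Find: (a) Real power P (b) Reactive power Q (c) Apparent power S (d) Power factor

Step 1 — Angular frequency: ω = 2π·f = 2π·1180 = 7414 rad/s.
Step 2 — Component impedances:
  R: Z = R = 241 Ω
  C: Z = 1/(jωC) = -j/(ω·C) = 0 - j1.678e+04 Ω
Step 3 — Series combination: Z_total = R + C = 241 - j1.678e+04 Ω = 1.678e+04∠-89.2° Ω.
Step 4 — Source phasor: V = 49.5∠-45.0° V = 35 - j35 V.
Step 5 — Current: I = V / Z = 0.002116 + j0.002056 A = 0.00295∠44.2° A.
Step 6 — Complex power: S = V·I* = 0.002098 - j0.146 VA.
Step 7 — Real power: P = Re(S) = 0.002098 W.
Step 8 — Reactive power: Q = Im(S) = -0.146 VAR.
Step 9 — Apparent power: |S| = 0.146 VA.
Step 10 — Power factor: PF = P/|S| = 0.01436 (leading).

(a) P = 0.002098 W  (b) Q = -0.146 VAR  (c) S = 0.146 VA  (d) PF = 0.01436 (leading)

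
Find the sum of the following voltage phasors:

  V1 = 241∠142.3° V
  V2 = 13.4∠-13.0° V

Step 1 — Convert each phasor to rectangular form:
  V1 = 241·(cos(142.3°) + j·sin(142.3°)) = -190.7 + j147.4 V
  V2 = 13.4·(cos(-13.0°) + j·sin(-13.0°)) = 13.06 - j3.014 V
Step 2 — Sum components: V_total = -177.6 + j144.4 V.
Step 3 — Convert to polar: |V_total| = 228.9 V, ∠V_total = 140.9°.

V_total = 228.9∠140.9° V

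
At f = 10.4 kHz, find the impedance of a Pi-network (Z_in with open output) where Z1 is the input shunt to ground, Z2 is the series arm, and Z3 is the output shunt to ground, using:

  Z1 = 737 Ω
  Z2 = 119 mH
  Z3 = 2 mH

Step 1 — Angular frequency: ω = 2π·f = 2π·1.04e+04 = 6.535e+04 rad/s.
Step 2 — Component impedances:
  Z1: Z = R = 737 Ω
  Z2: Z = jωL = j·6.535e+04·0.119 = 0 + j7776 Ω
  Z3: Z = jωL = j·6.535e+04·0.002 = 0 + j130.7 Ω
Step 3 — With open output, the series arm Z2 and the output shunt Z3 appear in series to ground: Z2 + Z3 = 0 + j7907 Ω.
Step 4 — Parallel with input shunt Z1: Z_in = Z1 || (Z2 + Z3) = 730.7 + j68.11 Ω = 733.8∠5.3° Ω.

Z = 730.7 + j68.11 Ω = 733.8∠5.3° Ω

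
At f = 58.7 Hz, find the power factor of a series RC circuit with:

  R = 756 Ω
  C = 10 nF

Step 1 — Angular frequency: ω = 2π·f = 2π·58.7 = 368.8 rad/s.
Step 2 — Component impedances:
  R: Z = R = 756 Ω
  C: Z = 1/(jωC) = -j/(ω·C) = 0 - j2.711e+05 Ω
Step 3 — Series combination: Z_total = R + C = 756 - j2.711e+05 Ω = 2.711e+05∠-89.8° Ω.
Step 4 — Power factor: PF = cos(φ) = Re(Z)/|Z| = 756/2.7113e+05 = 0.002788.
Step 5 — Type: Im(Z) = -2.711e+05 ⇒ leading (phase φ = -89.8°).

PF = 0.002788 (leading, φ = -89.8°)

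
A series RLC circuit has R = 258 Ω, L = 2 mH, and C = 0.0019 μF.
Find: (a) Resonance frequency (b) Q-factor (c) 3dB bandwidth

Step 1 — Resonance condition Im(Z)=0 gives ω₀ = 1/√(LC).
Step 2 — ω₀ = 1/√(0.002·1.9e-09) = 5.13e+05 rad/s.
Step 3 — f₀ = ω₀/(2π) = 8.164e+04 Hz.
Step 4 — Series Q: Q = ω₀L/R = 5.13e+05·0.002/258 = 3.977.
Step 5 — 3dB bandwidth: Δω = ω₀/Q = 1.29e+05 rad/s; BW = Δω/(2π) = 2.053e+04 Hz.

(a) f₀ = 8.164e+04 Hz  (b) Q = 3.977  (c) BW = 2.053e+04 Hz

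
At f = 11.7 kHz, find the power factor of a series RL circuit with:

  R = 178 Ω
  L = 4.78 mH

Step 1 — Angular frequency: ω = 2π·f = 2π·1.17e+04 = 7.351e+04 rad/s.
Step 2 — Component impedances:
  R: Z = R = 178 Ω
  L: Z = jωL = j·7.351e+04·0.00478 = 0 + j351.4 Ω
Step 3 — Series combination: Z_total = R + L = 178 + j351.4 Ω = 393.9∠63.1° Ω.
Step 4 — Power factor: PF = cos(φ) = Re(Z)/|Z| = 178/393.9 = 0.4519.
Step 5 — Type: Im(Z) = 351.4 ⇒ lagging (phase φ = 63.1°).

PF = 0.4519 (lagging, φ = 63.1°)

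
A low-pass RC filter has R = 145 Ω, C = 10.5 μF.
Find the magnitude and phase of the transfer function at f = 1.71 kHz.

Step 1 — Angular frequency: ω = 2π·1710 = 1.074e+04 rad/s.
Step 2 — Transfer function: H(jω) = 1/(1 + jωRC).
Step 3 — Denominator: 1 + jωRC = 1 + j·1.074e+04·145·1.05e-05 = 1 + j16.36.
Step 4 — H = 0.003723 - j0.0609.
Step 5 — Magnitude: |H| = 0.06102 (-24.3 dB); phase: φ = -86.5°.

|H| = 0.06102 (-24.3 dB), φ = -86.5°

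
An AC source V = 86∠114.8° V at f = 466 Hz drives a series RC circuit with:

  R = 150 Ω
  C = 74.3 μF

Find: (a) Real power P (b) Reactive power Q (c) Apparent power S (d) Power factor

Step 1 — Angular frequency: ω = 2π·f = 2π·466 = 2928 rad/s.
Step 2 — Component impedances:
  R: Z = R = 150 Ω
  C: Z = 1/(jωC) = -j/(ω·C) = 0 - j4.597 Ω
Step 3 — Series combination: Z_total = R + C = 150 - j4.597 Ω = 150.1∠-1.8° Ω.
Step 4 — Source phasor: V = 86∠114.8° V = -36.07 + j78.07 V.
Step 5 — Current: I = V / Z = -0.2562 + j0.5126 A = 0.5731∠116.6° A.
Step 6 — Complex power: S = V·I* = 49.26 - j1.51 VA.
Step 7 — Real power: P = Re(S) = 49.26 W.
Step 8 — Reactive power: Q = Im(S) = -1.51 VAR.
Step 9 — Apparent power: |S| = 49.28 VA.
Step 10 — Power factor: PF = P/|S| = 0.9995 (leading).

(a) P = 49.26 W  (b) Q = -1.51 VAR  (c) S = 49.28 VA  (d) PF = 0.9995 (leading)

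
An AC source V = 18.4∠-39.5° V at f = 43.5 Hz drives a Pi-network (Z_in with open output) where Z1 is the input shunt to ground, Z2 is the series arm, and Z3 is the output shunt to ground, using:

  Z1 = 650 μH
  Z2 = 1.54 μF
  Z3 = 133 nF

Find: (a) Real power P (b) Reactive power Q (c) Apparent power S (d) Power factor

Step 1 — Angular frequency: ω = 2π·f = 2π·43.5 = 273.3 rad/s.
Step 2 — Component impedances:
  Z1: Z = jωL = j·273.3·0.00065 = 0 + j0.1777 Ω
  Z2: Z = 1/(jωC) = -j/(ω·C) = 0 - j2376 Ω
  Z3: Z = 1/(jωC) = -j/(ω·C) = 0 - j2.751e+04 Ω
Step 3 — With open output, the series arm Z2 and the output shunt Z3 appear in series to ground: Z2 + Z3 = 0 - j2.989e+04 Ω.
Step 4 — Parallel with input shunt Z1: Z_in = Z1 || (Z2 + Z3) = 0 + j0.1777 Ω = 0.1777∠90.0° Ω.
Step 5 — Source phasor: V = 18.4∠-39.5° V = 14.2 - j11.7 V.
Step 6 — Current: I = V / Z = -65.88 - j79.92 A = 103.6∠-129.5° A.
Step 7 — Complex power: S = V·I* = 0 + j1906 VA.
Step 8 — Real power: P = Re(S) = 0 W.
Step 9 — Reactive power: Q = Im(S) = 1906 VAR.
Step 10 — Apparent power: |S| = 1906 VA.
Step 11 — Power factor: PF = P/|S| = 0 (lagging).

(a) P = 0 W  (b) Q = 1906 VAR  (c) S = 1906 VA  (d) PF = 0 (lagging)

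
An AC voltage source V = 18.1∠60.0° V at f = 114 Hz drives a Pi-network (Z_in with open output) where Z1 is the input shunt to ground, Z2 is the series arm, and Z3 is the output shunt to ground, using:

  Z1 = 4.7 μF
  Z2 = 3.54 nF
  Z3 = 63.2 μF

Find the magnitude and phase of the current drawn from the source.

Step 1 — Angular frequency: ω = 2π·f = 2π·114 = 716.3 rad/s.
Step 2 — Component impedances:
  Z1: Z = 1/(jωC) = -j/(ω·C) = 0 - j297 Ω
  Z2: Z = 1/(jωC) = -j/(ω·C) = 0 - j3.944e+05 Ω
  Z3: Z = 1/(jωC) = -j/(ω·C) = 0 - j22.09 Ω
Step 3 — With open output, the series arm Z2 and the output shunt Z3 appear in series to ground: Z2 + Z3 = 0 - j3.944e+05 Ω.
Step 4 — Parallel with input shunt Z1: Z_in = Z1 || (Z2 + Z3) = 0 - j296.8 Ω = 296.8∠-90.0° Ω.
Step 5 — Source phasor: V = 18.1∠60.0° V = 9.05 + j15.68 V.
Step 6 — Ohm's law: I = V / Z_total = (9.05 + j15.68) / (0 - j296.8) = -0.05281 + j0.03049 A.
Step 7 — Convert to polar: |I| = 0.06098 A, ∠I = 150.0°.

I = 0.06098∠150.0° A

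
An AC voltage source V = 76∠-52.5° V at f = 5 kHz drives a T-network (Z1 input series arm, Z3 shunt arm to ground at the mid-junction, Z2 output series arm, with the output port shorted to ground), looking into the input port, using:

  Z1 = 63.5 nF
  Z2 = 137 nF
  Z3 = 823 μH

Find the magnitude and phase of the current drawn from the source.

Step 1 — Angular frequency: ω = 2π·f = 2π·5000 = 3.142e+04 rad/s.
Step 2 — Component impedances:
  Z1: Z = 1/(jωC) = -j/(ω·C) = 0 - j501.3 Ω
  Z2: Z = 1/(jωC) = -j/(ω·C) = 0 - j232.3 Ω
  Z3: Z = jωL = j·3.142e+04·0.000823 = 0 + j25.86 Ω
Step 3 — With the output port shorted to ground, the output series arm Z2 runs from the junction to ground; the shunt arm Z3 also runs from the junction to ground. They appear in parallel: Z3 || Z2 = 0 + j29.09 Ω.
Step 4 — Series with input arm Z1: Z_in = Z1 + (Z3 || Z2) = 0 - j472.2 Ω = 472.2∠-90.0° Ω.
Step 5 — Source phasor: V = 76∠-52.5° V = 46.27 - j60.29 V.
Step 6 — Ohm's law: I = V / Z_total = (46.27 - j60.29) / (0 - j472.2) = 0.1277 + j0.09798 A.
Step 7 — Convert to polar: |I| = 0.161 A, ∠I = 37.5°.

I = 0.161∠37.5° A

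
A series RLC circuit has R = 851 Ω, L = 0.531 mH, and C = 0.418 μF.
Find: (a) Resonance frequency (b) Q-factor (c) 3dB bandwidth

Step 1 — Resonance: ω₀ = 1/√(LC) = 1/√(0.000531·4.18e-07) = 6.712e+04 rad/s.
Step 2 — f₀ = ω₀/(2π) = 1.068e+04 Hz.
Step 3 — Series Q: Q = ω₀L/R = 6.712e+04·0.000531/851 = 0.04188.
Step 4 — Bandwidth: Δω = ω₀/Q = 1.603e+06 rad/s; BW = Δω/(2π) = 2.551e+05 Hz.

(a) f₀ = 1.068e+04 Hz  (b) Q = 0.04188  (c) BW = 2.551e+05 Hz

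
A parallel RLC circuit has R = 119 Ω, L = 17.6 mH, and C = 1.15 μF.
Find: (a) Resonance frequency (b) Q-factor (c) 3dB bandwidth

Step 1 — Resonance: ω₀ = 1/√(LC) = 1/√(0.0176·1.15e-06) = 7029 rad/s.
Step 2 — f₀ = ω₀/(2π) = 1119 Hz.
Step 3 — Parallel Q: Q = R/(ω₀L) = 119/(7029·0.0176) = 0.9619.
Step 4 — Bandwidth: Δω = ω₀/Q = 7307 rad/s; BW = Δω/(2π) = 1163 Hz.

(a) f₀ = 1119 Hz  (b) Q = 0.9619  (c) BW = 1163 Hz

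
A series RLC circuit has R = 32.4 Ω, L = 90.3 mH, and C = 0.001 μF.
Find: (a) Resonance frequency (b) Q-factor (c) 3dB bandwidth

Step 1 — Resonance condition Im(Z)=0 gives ω₀ = 1/√(LC).
Step 2 — ω₀ = 1/√(0.0903·1e-09) = 1.052e+05 rad/s.
Step 3 — f₀ = ω₀/(2π) = 1.675e+04 Hz.
Step 4 — Series Q: Q = ω₀L/R = 1.052e+05·0.0903/32.4 = 293.3.
Step 5 — 3dB bandwidth: Δω = ω₀/Q = 358.8 rad/s; BW = Δω/(2π) = 57.11 Hz.

(a) f₀ = 1.675e+04 Hz  (b) Q = 293.3  (c) BW = 57.11 Hz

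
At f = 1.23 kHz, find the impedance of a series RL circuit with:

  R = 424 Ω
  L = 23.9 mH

Step 1 — Angular frequency: ω = 2π·f = 2π·1230 = 7728 rad/s.
Step 2 — Component impedances:
  R: Z = R = 424 Ω
  L: Z = jωL = j·7728·0.0239 = 0 + j184.7 Ω
Step 3 — Series combination: Z_total = R + L = 424 + j184.7 Ω = 462.5∠23.5° Ω.

Z = 424 + j184.7 Ω = 462.5∠23.5° Ω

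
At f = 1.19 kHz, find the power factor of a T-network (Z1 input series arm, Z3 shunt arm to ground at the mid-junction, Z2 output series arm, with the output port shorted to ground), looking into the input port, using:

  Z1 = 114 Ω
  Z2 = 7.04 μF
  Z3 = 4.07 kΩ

Step 1 — Angular frequency: ω = 2π·f = 2π·1190 = 7477 rad/s.
Step 2 — Component impedances:
  Z1: Z = R = 114 Ω
  Z2: Z = 1/(jωC) = -j/(ω·C) = 0 - j19 Ω
  Z3: Z = R = 4070 Ω
Step 3 — With the output port shorted to ground, the output series arm Z2 runs from the junction to ground; the shunt arm Z3 also runs from the junction to ground. They appear in parallel: Z3 || Z2 = 0.08867 - j19 Ω.
Step 4 — Series with input arm Z1: Z_in = Z1 + (Z3 || Z2) = 114.1 - j19 Ω = 115.7∠-9.5° Ω.
Step 5 — Power factor: PF = cos(φ) = Re(Z)/|Z| = 114.09/115.66 = 0.9864.
Step 6 — Type: Im(Z) = -19 ⇒ leading (phase φ = -9.5°).

PF = 0.9864 (leading, φ = -9.5°)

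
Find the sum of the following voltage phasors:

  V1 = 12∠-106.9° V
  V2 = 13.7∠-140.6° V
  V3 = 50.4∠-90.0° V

Step 1 — Convert each phasor to rectangular form:
  V1 = 12·(cos(-106.9°) + j·sin(-106.9°)) = -3.488 - j11.48 V
  V2 = 13.7·(cos(-140.6°) + j·sin(-140.6°)) = -10.59 - j8.696 V
  V3 = 50.4·(cos(-90.0°) + j·sin(-90.0°)) = 0 - j50.4 V
Step 2 — Sum components: V_total = -14.07 - j70.58 V.
Step 3 — Convert to polar: |V_total| = 71.97 V, ∠V_total = -101.3°.

V_total = 71.97∠-101.3° V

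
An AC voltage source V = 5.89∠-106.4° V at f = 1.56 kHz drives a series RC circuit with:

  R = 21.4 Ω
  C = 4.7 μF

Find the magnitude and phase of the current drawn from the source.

Step 1 — Angular frequency: ω = 2π·f = 2π·1560 = 9802 rad/s.
Step 2 — Component impedances:
  R: Z = R = 21.4 Ω
  C: Z = 1/(jωC) = -j/(ω·C) = 0 - j21.71 Ω
Step 3 — Series combination: Z_total = R + C = 21.4 - j21.71 Ω = 30.48∠-45.4° Ω.
Step 4 — Source phasor: V = 5.89∠-106.4° V = -1.663 - j5.65 V.
Step 5 — Ohm's law: I = V / Z_total = (-1.663 - j5.65) / (21.4 - j21.71) = 0.0937 - j0.169 A.
Step 6 — Convert to polar: |I| = 0.1932 A, ∠I = -61.0°.

I = 0.1932∠-61.0° A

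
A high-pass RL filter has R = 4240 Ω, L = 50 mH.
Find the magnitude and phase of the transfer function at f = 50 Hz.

Step 1 — Angular frequency: ω = 2π·50 = 314.2 rad/s.
Step 2 — Transfer function: H(jω) = jωL/(R + jωL).
Step 3 — Numerator jωL = j·15.71; denominator R + jωL = 4240 + j15.71.
Step 4 — H = 1.372e-05 + j0.003705.
Step 5 — Magnitude: |H| = 0.003705 (-48.6 dB); phase: φ = 89.8°.

|H| = 0.003705 (-48.6 dB), φ = 89.8°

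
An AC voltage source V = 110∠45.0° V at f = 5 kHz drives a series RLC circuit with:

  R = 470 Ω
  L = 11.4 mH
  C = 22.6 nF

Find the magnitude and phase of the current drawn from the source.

Step 1 — Angular frequency: ω = 2π·f = 2π·5000 = 3.142e+04 rad/s.
Step 2 — Component impedances:
  R: Z = R = 470 Ω
  L: Z = jωL = j·3.142e+04·0.0114 = 0 + j358.1 Ω
  C: Z = 1/(jωC) = -j/(ω·C) = 0 - j1408 Ω
Step 3 — Series combination: Z_total = R + L + C = 470 - j1050 Ω = 1151∠-65.9° Ω.
Step 4 — Source phasor: V = 110∠45.0° V = 77.78 + j77.78 V.
Step 5 — Ohm's law: I = V / Z_total = (77.78 + j77.78) / (470 - j1050) = -0.03409 + j0.08931 A.
Step 6 — Convert to polar: |I| = 0.0956 A, ∠I = 110.9°.

I = 0.0956∠110.9° A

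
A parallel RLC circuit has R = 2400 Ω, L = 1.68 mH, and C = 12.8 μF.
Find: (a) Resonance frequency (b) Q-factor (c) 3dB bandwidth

Step 1 — Resonance: ω₀ = 1/√(LC) = 1/√(0.00168·1.28e-05) = 6819 rad/s.
Step 2 — f₀ = ω₀/(2π) = 1085 Hz.
Step 3 — Parallel Q: Q = R/(ω₀L) = 2400/(6819·0.00168) = 209.5.
Step 4 — Bandwidth: Δω = ω₀/Q = 32.55 rad/s; BW = Δω/(2π) = 5.181 Hz.

(a) f₀ = 1085 Hz  (b) Q = 209.5  (c) BW = 5.181 Hz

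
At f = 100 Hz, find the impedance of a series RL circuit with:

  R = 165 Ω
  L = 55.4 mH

Step 1 — Angular frequency: ω = 2π·f = 2π·100 = 628.3 rad/s.
Step 2 — Component impedances:
  R: Z = R = 165 Ω
  L: Z = jωL = j·628.3·0.0554 = 0 + j34.81 Ω
Step 3 — Series combination: Z_total = R + L = 165 + j34.81 Ω = 168.6∠11.9° Ω.

Z = 165 + j34.81 Ω = 168.6∠11.9° Ω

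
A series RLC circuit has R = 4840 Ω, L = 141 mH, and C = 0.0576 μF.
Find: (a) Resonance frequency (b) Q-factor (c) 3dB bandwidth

Step 1 — Resonance condition Im(Z)=0 gives ω₀ = 1/√(LC).
Step 2 — ω₀ = 1/√(0.141·5.76e-08) = 1.11e+04 rad/s.
Step 3 — f₀ = ω₀/(2π) = 1766 Hz.
Step 4 — Series Q: Q = ω₀L/R = 1.11e+04·0.141/4840 = 0.3233.
Step 5 — 3dB bandwidth: Δω = ω₀/Q = 3.433e+04 rad/s; BW = Δω/(2π) = 5463 Hz.

(a) f₀ = 1766 Hz  (b) Q = 0.3233  (c) BW = 5463 Hz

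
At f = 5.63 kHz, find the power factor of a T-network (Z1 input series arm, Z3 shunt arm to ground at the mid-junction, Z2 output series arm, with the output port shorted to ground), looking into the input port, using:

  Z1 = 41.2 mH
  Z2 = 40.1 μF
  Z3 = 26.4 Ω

Step 1 — Angular frequency: ω = 2π·f = 2π·5630 = 3.537e+04 rad/s.
Step 2 — Component impedances:
  Z1: Z = jωL = j·3.537e+04·0.0412 = 0 + j1457 Ω
  Z2: Z = 1/(jωC) = -j/(ω·C) = 0 - j0.705 Ω
  Z3: Z = R = 26.4 Ω
Step 3 — With the output port shorted to ground, the output series arm Z2 runs from the junction to ground; the shunt arm Z3 also runs from the junction to ground. They appear in parallel: Z3 || Z2 = 0.01881 - j0.7045 Ω.
Step 4 — Series with input arm Z1: Z_in = Z1 + (Z3 || Z2) = 0.01881 + j1457 Ω = 1457∠90.0° Ω.
Step 5 — Power factor: PF = cos(φ) = Re(Z)/|Z| = 0.01881/1457 = 1.291e-05.
Step 6 — Type: Im(Z) = 1457 ⇒ lagging (phase φ = 90.0°).

PF = 1.291e-05 (lagging, φ = 90.0°)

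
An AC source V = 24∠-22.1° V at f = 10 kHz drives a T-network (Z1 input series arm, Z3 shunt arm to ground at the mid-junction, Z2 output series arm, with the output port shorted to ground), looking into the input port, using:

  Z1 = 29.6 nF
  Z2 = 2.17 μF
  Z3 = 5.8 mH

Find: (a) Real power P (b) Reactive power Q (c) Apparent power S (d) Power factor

Step 1 — Angular frequency: ω = 2π·f = 2π·1e+04 = 6.283e+04 rad/s.
Step 2 — Component impedances:
  Z1: Z = 1/(jωC) = -j/(ω·C) = 0 - j537.7 Ω
  Z2: Z = 1/(jωC) = -j/(ω·C) = 0 - j7.334 Ω
  Z3: Z = jωL = j·6.283e+04·0.0058 = 0 + j364.4 Ω
Step 3 — With the output port shorted to ground, the output series arm Z2 runs from the junction to ground; the shunt arm Z3 also runs from the junction to ground. They appear in parallel: Z3 || Z2 = 0 - j7.485 Ω.
Step 4 — Series with input arm Z1: Z_in = Z1 + (Z3 || Z2) = 0 - j545.2 Ω = 545.2∠-90.0° Ω.
Step 5 — Source phasor: V = 24∠-22.1° V = 22.24 - j9.029 V.
Step 6 — Current: I = V / Z = 0.01656 + j0.04079 A = 0.04402∠67.9° A.
Step 7 — Complex power: S = V·I* = 0 - j1.057 VA.
Step 8 — Real power: P = Re(S) = 0 W.
Step 9 — Reactive power: Q = Im(S) = -1.057 VAR.
Step 10 — Apparent power: |S| = 1.057 VA.
Step 11 — Power factor: PF = P/|S| = 0 (leading).

(a) P = 0 W  (b) Q = -1.057 VAR  (c) S = 1.057 VA  (d) PF = 0 (leading)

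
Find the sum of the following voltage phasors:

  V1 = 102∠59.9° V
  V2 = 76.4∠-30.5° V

Step 1 — Convert each phasor to rectangular form:
  V1 = 102·(cos(59.9°) + j·sin(59.9°)) = 51.15 + j88.25 V
  V2 = 76.4·(cos(-30.5°) + j·sin(-30.5°)) = 65.83 - j38.78 V
Step 2 — Sum components: V_total = 117 + j49.47 V.
Step 3 — Convert to polar: |V_total| = 127 V, ∠V_total = 22.9°.

V_total = 127∠22.9° V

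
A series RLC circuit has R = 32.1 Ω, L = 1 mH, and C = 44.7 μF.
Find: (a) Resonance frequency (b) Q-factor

Step 1 — Resonance condition Im(Z)=0 gives ω₀ = 1/√(LC).
Step 2 — ω₀ = 1/√(0.001·4.47e-05) = 4730 rad/s.
Step 3 — f₀ = ω₀/(2π) = 752.8 Hz.
Step 4 — Series Q: Q = ω₀L/R = 4730·0.001/32.1 = 0.1473.

(a) f₀ = 752.8 Hz  (b) Q = 0.1473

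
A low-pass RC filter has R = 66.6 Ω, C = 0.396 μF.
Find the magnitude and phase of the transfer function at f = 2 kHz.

Step 1 — Angular frequency: ω = 2π·2000 = 1.257e+04 rad/s.
Step 2 — Transfer function: H(jω) = 1/(1 + jωRC).
Step 3 — Denominator: 1 + jωRC = 1 + j·1.257e+04·66.6·3.96e-07 = 1 + j0.3314.
Step 4 — H = 0.901 - j0.2986.
Step 5 — Magnitude: |H| = 0.9492 (-0.5 dB); phase: φ = -18.3°.

|H| = 0.9492 (-0.5 dB), φ = -18.3°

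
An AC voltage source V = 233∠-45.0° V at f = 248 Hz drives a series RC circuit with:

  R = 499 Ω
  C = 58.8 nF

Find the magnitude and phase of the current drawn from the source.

Step 1 — Angular frequency: ω = 2π·f = 2π·248 = 1558 rad/s.
Step 2 — Component impedances:
  R: Z = R = 499 Ω
  C: Z = 1/(jωC) = -j/(ω·C) = 0 - j1.091e+04 Ω
Step 3 — Series combination: Z_total = R + C = 499 - j1.091e+04 Ω = 1.093e+04∠-87.4° Ω.
Step 4 — Source phasor: V = 233∠-45.0° V = 164.8 - j164.8 V.
Step 5 — Ohm's law: I = V / Z_total = (164.8 - j164.8) / (499 - j1.091e+04) = 0.01575 + j0.01438 A.
Step 6 — Convert to polar: |I| = 0.02133 A, ∠I = 42.4°.

I = 0.02133∠42.4° A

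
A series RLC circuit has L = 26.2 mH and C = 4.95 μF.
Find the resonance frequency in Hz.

Step 1 — Resonance condition Im(Z)=0 gives ω₀ = 1/√(LC).
Step 2 — ω₀ = 1/√(0.0262·4.95e-06) = 2777 rad/s.
Step 3 — f₀ = ω₀/(2π) = 441.9 Hz.

f₀ = 441.9 Hz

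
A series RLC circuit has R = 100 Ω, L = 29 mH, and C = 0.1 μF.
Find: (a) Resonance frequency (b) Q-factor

Step 1 — Resonance condition Im(Z)=0 gives ω₀ = 1/√(LC).
Step 2 — ω₀ = 1/√(0.029·1e-07) = 1.857e+04 rad/s.
Step 3 — f₀ = ω₀/(2π) = 2955 Hz.
Step 4 — Series Q: Q = ω₀L/R = 1.857e+04·0.029/100 = 5.385.

(a) f₀ = 2955 Hz  (b) Q = 5.385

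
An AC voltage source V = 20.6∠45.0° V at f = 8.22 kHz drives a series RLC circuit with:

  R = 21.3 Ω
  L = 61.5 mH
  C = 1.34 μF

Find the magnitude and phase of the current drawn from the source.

Step 1 — Angular frequency: ω = 2π·f = 2π·8220 = 5.165e+04 rad/s.
Step 2 — Component impedances:
  R: Z = R = 21.3 Ω
  L: Z = jωL = j·5.165e+04·0.0615 = 0 + j3176 Ω
  C: Z = 1/(jωC) = -j/(ω·C) = 0 - j14.45 Ω
Step 3 — Series combination: Z_total = R + L + C = 21.3 + j3162 Ω = 3162∠89.6° Ω.
Step 4 — Source phasor: V = 20.6∠45.0° V = 14.57 + j14.57 V.
Step 5 — Ohm's law: I = V / Z_total = (14.57 + j14.57) / (21.3 + j3162) = 0.004638 - j0.004576 A.
Step 6 — Convert to polar: |I| = 0.006515 A, ∠I = -44.6°.

I = 0.006515∠-44.6° A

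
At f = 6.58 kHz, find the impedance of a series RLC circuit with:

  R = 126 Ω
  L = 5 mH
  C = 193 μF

Step 1 — Angular frequency: ω = 2π·f = 2π·6580 = 4.134e+04 rad/s.
Step 2 — Component impedances:
  R: Z = R = 126 Ω
  L: Z = jωL = j·4.134e+04·0.005 = 0 + j206.7 Ω
  C: Z = 1/(jωC) = -j/(ω·C) = 0 - j0.1253 Ω
Step 3 — Series combination: Z_total = R + L + C = 126 + j206.6 Ω = 242∠58.6° Ω.

Z = 126 + j206.6 Ω = 242∠58.6° Ω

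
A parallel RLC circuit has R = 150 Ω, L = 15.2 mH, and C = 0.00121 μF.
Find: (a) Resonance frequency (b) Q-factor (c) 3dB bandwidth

Step 1 — Resonance: ω₀ = 1/√(LC) = 1/√(0.0152·1.21e-09) = 2.332e+05 rad/s.
Step 2 — f₀ = ω₀/(2π) = 3.711e+04 Hz.
Step 3 — Parallel Q: Q = R/(ω₀L) = 150/(2.332e+05·0.0152) = 0.04232.
Step 4 — Bandwidth: Δω = ω₀/Q = 5.51e+06 rad/s; BW = Δω/(2π) = 8.769e+05 Hz.

(a) f₀ = 3.711e+04 Hz  (b) Q = 0.04232  (c) BW = 8.769e+05 Hz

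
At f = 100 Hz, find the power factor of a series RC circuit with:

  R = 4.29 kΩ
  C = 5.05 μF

Step 1 — Angular frequency: ω = 2π·f = 2π·100 = 628.3 rad/s.
Step 2 — Component impedances:
  R: Z = R = 4290 Ω
  C: Z = 1/(jωC) = -j/(ω·C) = 0 - j315.2 Ω
Step 3 — Series combination: Z_total = R + C = 4290 - j315.2 Ω = 4302∠-4.2° Ω.
Step 4 — Power factor: PF = cos(φ) = Re(Z)/|Z| = 4290/4301.6 = 0.9973.
Step 5 — Type: Im(Z) = -315.2 ⇒ leading (phase φ = -4.2°).

PF = 0.9973 (leading, φ = -4.2°)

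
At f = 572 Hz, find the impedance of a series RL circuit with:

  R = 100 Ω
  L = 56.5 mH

Step 1 — Angular frequency: ω = 2π·f = 2π·572 = 3594 rad/s.
Step 2 — Component impedances:
  R: Z = R = 100 Ω
  L: Z = jωL = j·3594·0.0565 = 0 + j203.1 Ω
Step 3 — Series combination: Z_total = R + L = 100 + j203.1 Ω = 226.3∠63.8° Ω.

Z = 100 + j203.1 Ω = 226.3∠63.8° Ω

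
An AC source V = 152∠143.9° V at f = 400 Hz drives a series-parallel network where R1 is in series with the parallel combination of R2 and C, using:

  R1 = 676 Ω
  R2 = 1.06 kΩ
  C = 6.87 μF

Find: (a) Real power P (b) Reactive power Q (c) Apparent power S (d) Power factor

Step 1 — Angular frequency: ω = 2π·f = 2π·400 = 2513 rad/s.
Step 2 — Component impedances:
  R1: Z = R = 676 Ω
  R2: Z = R = 1060 Ω
  C: Z = 1/(jωC) = -j/(ω·C) = 0 - j57.92 Ω
Step 3 — Parallel branch: R2 || C = 1/(1/R2 + 1/C) = 3.155 - j57.74 Ω.
Step 4 — Series with R1: Z_total = R1 + (R2 || C) = 679.2 - j57.74 Ω = 681.6∠-4.9° Ω.
Step 5 — Source phasor: V = 152∠143.9° V = -122.8 + j89.56 V.
Step 6 — Current: I = V / Z = -0.1907 + j0.1157 A = 0.223∠148.8° A.
Step 7 — Complex power: S = V·I* = 33.77 - j2.872 VA.
Step 8 — Real power: P = Re(S) = 33.77 W.
Step 9 — Reactive power: Q = Im(S) = -2.872 VAR.
Step 10 — Apparent power: |S| = 33.9 VA.
Step 11 — Power factor: PF = P/|S| = 0.9964 (leading).

(a) P = 33.77 W  (b) Q = -2.872 VAR  (c) S = 33.9 VA  (d) PF = 0.9964 (leading)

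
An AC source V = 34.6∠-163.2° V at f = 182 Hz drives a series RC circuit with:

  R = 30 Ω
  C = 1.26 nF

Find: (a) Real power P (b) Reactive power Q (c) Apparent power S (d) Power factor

Step 1 — Angular frequency: ω = 2π·f = 2π·182 = 1144 rad/s.
Step 2 — Component impedances:
  R: Z = R = 30 Ω
  C: Z = 1/(jωC) = -j/(ω·C) = 0 - j6.94e+05 Ω
Step 3 — Series combination: Z_total = R + C = 30 - j6.94e+05 Ω = 6.94e+05∠-90.0° Ω.
Step 4 — Source phasor: V = 34.6∠-163.2° V = -33.12 - j10 V.
Step 5 — Current: I = V / Z = 1.441e-05 - j4.773e-05 A = 4.985e-05∠-73.2° A.
Step 6 — Complex power: S = V·I* = 7.456e-08 - j0.001725 VA.
Step 7 — Real power: P = Re(S) = 7.456e-08 W.
Step 8 — Reactive power: Q = Im(S) = -0.001725 VAR.
Step 9 — Apparent power: |S| = 0.001725 VA.
Step 10 — Power factor: PF = P/|S| = 4.323e-05 (leading).

(a) P = 7.456e-08 W  (b) Q = -0.001725 VAR  (c) S = 0.001725 VA  (d) PF = 4.323e-05 (leading)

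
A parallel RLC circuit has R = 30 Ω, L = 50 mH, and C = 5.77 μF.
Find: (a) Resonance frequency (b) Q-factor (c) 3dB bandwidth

Step 1 — Resonance: ω₀ = 1/√(LC) = 1/√(0.05·5.77e-06) = 1862 rad/s.
Step 2 — f₀ = ω₀/(2π) = 296.3 Hz.
Step 3 — Parallel Q: Q = R/(ω₀L) = 30/(1862·0.05) = 0.3223.
Step 4 — Bandwidth: Δω = ω₀/Q = 5777 rad/s; BW = Δω/(2π) = 919.4 Hz.

(a) f₀ = 296.3 Hz  (b) Q = 0.3223  (c) BW = 919.4 Hz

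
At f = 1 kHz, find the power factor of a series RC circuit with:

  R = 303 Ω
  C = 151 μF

Step 1 — Angular frequency: ω = 2π·f = 2π·1000 = 6283 rad/s.
Step 2 — Component impedances:
  R: Z = R = 303 Ω
  C: Z = 1/(jωC) = -j/(ω·C) = 0 - j1.054 Ω
Step 3 — Series combination: Z_total = R + C = 303 - j1.054 Ω = 303∠-0.2° Ω.
Step 4 — Power factor: PF = cos(φ) = Re(Z)/|Z| = 303/303 = 1.
Step 5 — Type: Im(Z) = -1.054 ⇒ leading (phase φ = -0.2°).

PF = 1 (leading, φ = -0.2°)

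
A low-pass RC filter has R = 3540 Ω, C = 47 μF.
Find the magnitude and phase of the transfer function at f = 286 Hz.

Step 1 — Angular frequency: ω = 2π·286 = 1797 rad/s.
Step 2 — Transfer function: H(jω) = 1/(1 + jωRC).
Step 3 — Denominator: 1 + jωRC = 1 + j·1797·3540·4.7e-05 = 1 + j299.
Step 4 — H = 1.119e-05 - j0.003345.
Step 5 — Magnitude: |H| = 0.003345 (-49.5 dB); phase: φ = -89.8°.

|H| = 0.003345 (-49.5 dB), φ = -89.8°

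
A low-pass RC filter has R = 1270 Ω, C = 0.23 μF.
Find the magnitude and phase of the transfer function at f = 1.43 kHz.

Step 1 — Angular frequency: ω = 2π·1430 = 8985 rad/s.
Step 2 — Transfer function: H(jω) = 1/(1 + jωRC).
Step 3 — Denominator: 1 + jωRC = 1 + j·8985·1270·2.3e-07 = 1 + j2.625.
Step 4 — H = 0.1268 - j0.3327.
Step 5 — Magnitude: |H| = 0.3561 (-9.0 dB); phase: φ = -69.1°.

|H| = 0.3561 (-9.0 dB), φ = -69.1°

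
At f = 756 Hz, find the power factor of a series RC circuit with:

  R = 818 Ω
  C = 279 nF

Step 1 — Angular frequency: ω = 2π·f = 2π·756 = 4750 rad/s.
Step 2 — Component impedances:
  R: Z = R = 818 Ω
  C: Z = 1/(jωC) = -j/(ω·C) = 0 - j754.6 Ω
Step 3 — Series combination: Z_total = R + C = 818 - j754.6 Ω = 1113∠-42.7° Ω.
Step 4 — Power factor: PF = cos(φ) = Re(Z)/|Z| = 818/1113 = 0.735.
Step 5 — Type: Im(Z) = -754.6 ⇒ leading (phase φ = -42.7°).

PF = 0.735 (leading, φ = -42.7°)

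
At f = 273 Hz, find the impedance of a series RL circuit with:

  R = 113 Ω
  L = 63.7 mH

Step 1 — Angular frequency: ω = 2π·f = 2π·273 = 1715 rad/s.
Step 2 — Component impedances:
  R: Z = R = 113 Ω
  L: Z = jωL = j·1715·0.0637 = 0 + j109.3 Ω
Step 3 — Series combination: Z_total = R + L = 113 + j109.3 Ω = 157.2∠44.0° Ω.

Z = 113 + j109.3 Ω = 157.2∠44.0° Ω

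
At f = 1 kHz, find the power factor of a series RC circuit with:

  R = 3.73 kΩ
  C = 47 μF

Step 1 — Angular frequency: ω = 2π·f = 2π·1000 = 6283 rad/s.
Step 2 — Component impedances:
  R: Z = R = 3730 Ω
  C: Z = 1/(jωC) = -j/(ω·C) = 0 - j3.386 Ω
Step 3 — Series combination: Z_total = R + C = 3730 - j3.386 Ω = 3730∠-0.1° Ω.
Step 4 — Power factor: PF = cos(φ) = Re(Z)/|Z| = 3730/3730 = 1.
Step 5 — Type: Im(Z) = -3.386 ⇒ leading (phase φ = -0.1°).

PF = 1 (leading, φ = -0.1°)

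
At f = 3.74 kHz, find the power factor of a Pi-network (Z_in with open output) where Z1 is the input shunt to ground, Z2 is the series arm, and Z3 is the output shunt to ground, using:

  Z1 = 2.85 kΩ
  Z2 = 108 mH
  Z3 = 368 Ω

Step 1 — Angular frequency: ω = 2π·f = 2π·3740 = 2.35e+04 rad/s.
Step 2 — Component impedances:
  Z1: Z = R = 2850 Ω
  Z2: Z = jωL = j·2.35e+04·0.108 = 0 + j2538 Ω
  Z3: Z = R = 368 Ω
Step 3 — With open output, the series arm Z2 and the output shunt Z3 appear in series to ground: Z2 + Z3 = 368 + j2538 Ω.
Step 4 — Parallel with input shunt Z1: Z_in = Z1 || (Z2 + Z3) = 1294 + j1227 Ω = 1783∠43.5° Ω.
Step 5 — Power factor: PF = cos(φ) = Re(Z)/|Z| = 1293.8/1783.3 = 0.7255.
Step 6 — Type: Im(Z) = 1227 ⇒ lagging (phase φ = 43.5°).

PF = 0.7255 (lagging, φ = 43.5°)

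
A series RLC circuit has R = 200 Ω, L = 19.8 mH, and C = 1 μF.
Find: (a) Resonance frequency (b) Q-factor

Step 1 — Resonance condition Im(Z)=0 gives ω₀ = 1/√(LC).
Step 2 — ω₀ = 1/√(0.0198·1e-06) = 7107 rad/s.
Step 3 — f₀ = ω₀/(2π) = 1131 Hz.
Step 4 — Series Q: Q = ω₀L/R = 7107·0.0198/200 = 0.7036.

(a) f₀ = 1131 Hz  (b) Q = 0.7036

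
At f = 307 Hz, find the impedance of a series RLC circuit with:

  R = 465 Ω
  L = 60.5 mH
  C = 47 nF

Step 1 — Angular frequency: ω = 2π·f = 2π·307 = 1929 rad/s.
Step 2 — Component impedances:
  R: Z = R = 465 Ω
  L: Z = jωL = j·1929·0.0605 = 0 + j116.7 Ω
  C: Z = 1/(jωC) = -j/(ω·C) = 0 - j1.103e+04 Ω
Step 3 — Series combination: Z_total = R + L + C = 465 - j1.091e+04 Ω = 1.092e+04∠-87.6° Ω.

Z = 465 - j1.091e+04 Ω = 1.092e+04∠-87.6° Ω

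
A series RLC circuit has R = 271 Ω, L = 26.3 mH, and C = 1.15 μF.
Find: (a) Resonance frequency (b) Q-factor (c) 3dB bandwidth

Step 1 — Resonance: ω₀ = 1/√(LC) = 1/√(0.0263·1.15e-06) = 5750 rad/s.
Step 2 — f₀ = ω₀/(2π) = 915.2 Hz.
Step 3 — Series Q: Q = ω₀L/R = 5750·0.0263/271 = 0.558.
Step 4 — Bandwidth: Δω = ω₀/Q = 1.03e+04 rad/s; BW = Δω/(2π) = 1640 Hz.

(a) f₀ = 915.2 Hz  (b) Q = 0.558  (c) BW = 1640 Hz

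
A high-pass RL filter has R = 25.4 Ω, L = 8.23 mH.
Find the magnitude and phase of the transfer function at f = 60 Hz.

Step 1 — Angular frequency: ω = 2π·60 = 377 rad/s.
Step 2 — Transfer function: H(jω) = jωL/(R + jωL).
Step 3 — Numerator jωL = j·3.103; denominator R + jωL = 25.4 + j3.103.
Step 4 — H = 0.0147 + j0.1204.
Step 5 — Magnitude: |H| = 0.1212 (-18.3 dB); phase: φ = 83.0°.

|H| = 0.1212 (-18.3 dB), φ = 83.0°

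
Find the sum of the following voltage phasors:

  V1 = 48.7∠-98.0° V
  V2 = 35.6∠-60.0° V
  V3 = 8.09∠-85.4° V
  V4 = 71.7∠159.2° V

Step 1 — Convert each phasor to rectangular form:
  V1 = 48.7·(cos(-98.0°) + j·sin(-98.0°)) = -6.778 - j48.23 V
  V2 = 35.6·(cos(-60.0°) + j·sin(-60.0°)) = 17.8 - j30.83 V
  V3 = 8.09·(cos(-85.4°) + j·sin(-85.4°)) = 0.6488 - j8.064 V
  V4 = 71.7·(cos(159.2°) + j·sin(159.2°)) = -67.03 + j25.46 V
Step 2 — Sum components: V_total = -55.36 - j61.66 V.
Step 3 — Convert to polar: |V_total| = 82.86 V, ∠V_total = -131.9°.

V_total = 82.86∠-131.9° V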